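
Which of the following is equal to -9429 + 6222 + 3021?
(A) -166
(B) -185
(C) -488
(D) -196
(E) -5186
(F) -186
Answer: F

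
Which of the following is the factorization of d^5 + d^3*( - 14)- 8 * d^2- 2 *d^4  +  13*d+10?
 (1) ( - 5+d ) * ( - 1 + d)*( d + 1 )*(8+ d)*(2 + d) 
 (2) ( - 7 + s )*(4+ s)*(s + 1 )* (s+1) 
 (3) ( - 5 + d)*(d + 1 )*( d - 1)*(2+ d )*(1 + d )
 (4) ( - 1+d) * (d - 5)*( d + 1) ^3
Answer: 3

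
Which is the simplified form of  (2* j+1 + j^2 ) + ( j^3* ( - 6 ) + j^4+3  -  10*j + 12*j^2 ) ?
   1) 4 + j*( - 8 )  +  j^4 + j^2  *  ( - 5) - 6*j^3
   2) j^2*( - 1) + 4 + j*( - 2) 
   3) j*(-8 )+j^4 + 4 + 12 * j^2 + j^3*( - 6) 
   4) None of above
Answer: 4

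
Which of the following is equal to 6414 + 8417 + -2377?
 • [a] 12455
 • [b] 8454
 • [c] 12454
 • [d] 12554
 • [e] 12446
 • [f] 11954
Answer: c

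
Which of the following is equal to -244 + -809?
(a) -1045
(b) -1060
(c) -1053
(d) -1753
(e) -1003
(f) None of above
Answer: c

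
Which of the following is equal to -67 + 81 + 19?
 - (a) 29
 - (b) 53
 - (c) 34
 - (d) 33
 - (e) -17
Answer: d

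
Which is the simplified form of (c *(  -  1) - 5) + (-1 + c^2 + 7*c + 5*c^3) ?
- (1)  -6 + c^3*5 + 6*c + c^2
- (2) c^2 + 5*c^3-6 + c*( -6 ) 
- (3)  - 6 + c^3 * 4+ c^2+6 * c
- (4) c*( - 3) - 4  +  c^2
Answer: 1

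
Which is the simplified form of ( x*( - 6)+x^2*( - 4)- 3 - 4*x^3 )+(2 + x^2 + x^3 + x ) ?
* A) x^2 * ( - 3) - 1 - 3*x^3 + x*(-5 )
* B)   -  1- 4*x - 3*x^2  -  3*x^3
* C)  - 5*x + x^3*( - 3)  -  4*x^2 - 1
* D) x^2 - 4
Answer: A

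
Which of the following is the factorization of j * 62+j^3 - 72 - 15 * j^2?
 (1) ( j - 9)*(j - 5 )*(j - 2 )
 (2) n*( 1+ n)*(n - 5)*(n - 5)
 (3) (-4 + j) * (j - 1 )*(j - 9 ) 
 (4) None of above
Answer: 4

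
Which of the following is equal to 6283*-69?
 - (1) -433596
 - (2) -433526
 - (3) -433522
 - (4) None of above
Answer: 4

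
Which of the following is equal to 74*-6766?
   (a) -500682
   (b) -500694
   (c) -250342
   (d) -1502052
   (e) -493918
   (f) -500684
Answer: f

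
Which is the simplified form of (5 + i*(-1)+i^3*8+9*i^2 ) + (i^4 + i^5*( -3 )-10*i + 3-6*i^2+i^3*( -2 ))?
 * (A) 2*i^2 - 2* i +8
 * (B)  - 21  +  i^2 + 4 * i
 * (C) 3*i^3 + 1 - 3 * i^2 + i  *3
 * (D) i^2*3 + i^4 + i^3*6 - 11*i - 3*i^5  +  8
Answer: D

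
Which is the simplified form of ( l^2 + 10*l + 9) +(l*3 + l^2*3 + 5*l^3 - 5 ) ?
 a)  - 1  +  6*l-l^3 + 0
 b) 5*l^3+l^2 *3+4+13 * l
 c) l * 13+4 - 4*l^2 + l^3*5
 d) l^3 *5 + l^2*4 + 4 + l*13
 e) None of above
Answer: d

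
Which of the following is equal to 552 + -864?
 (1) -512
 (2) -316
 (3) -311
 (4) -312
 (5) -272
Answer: 4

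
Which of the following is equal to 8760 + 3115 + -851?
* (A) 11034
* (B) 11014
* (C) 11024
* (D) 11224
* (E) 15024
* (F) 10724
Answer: C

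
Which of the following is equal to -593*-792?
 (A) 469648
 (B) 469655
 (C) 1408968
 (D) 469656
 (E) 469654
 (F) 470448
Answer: D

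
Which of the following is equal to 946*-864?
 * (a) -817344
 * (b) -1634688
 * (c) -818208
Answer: a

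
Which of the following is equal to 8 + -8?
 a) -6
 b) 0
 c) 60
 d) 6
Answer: b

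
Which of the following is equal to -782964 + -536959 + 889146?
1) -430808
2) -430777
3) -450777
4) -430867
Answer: 2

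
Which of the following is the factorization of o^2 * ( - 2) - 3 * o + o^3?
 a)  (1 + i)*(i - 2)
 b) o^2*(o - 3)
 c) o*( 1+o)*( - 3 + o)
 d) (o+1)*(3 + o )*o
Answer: c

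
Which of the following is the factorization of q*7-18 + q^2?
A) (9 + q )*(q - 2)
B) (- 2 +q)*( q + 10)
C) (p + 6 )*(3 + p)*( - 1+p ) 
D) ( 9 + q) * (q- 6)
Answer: A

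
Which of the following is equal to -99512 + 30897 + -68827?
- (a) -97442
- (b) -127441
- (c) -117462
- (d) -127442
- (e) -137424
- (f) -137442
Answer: f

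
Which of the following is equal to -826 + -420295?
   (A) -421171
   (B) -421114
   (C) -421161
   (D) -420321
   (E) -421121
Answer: E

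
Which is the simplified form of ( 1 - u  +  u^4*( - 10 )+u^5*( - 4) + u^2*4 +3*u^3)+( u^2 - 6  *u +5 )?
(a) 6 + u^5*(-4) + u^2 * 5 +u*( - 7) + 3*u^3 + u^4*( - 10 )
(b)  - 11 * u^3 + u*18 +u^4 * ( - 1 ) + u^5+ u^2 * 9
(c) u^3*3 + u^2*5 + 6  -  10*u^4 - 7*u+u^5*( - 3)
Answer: a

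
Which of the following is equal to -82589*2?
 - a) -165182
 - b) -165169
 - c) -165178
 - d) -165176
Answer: c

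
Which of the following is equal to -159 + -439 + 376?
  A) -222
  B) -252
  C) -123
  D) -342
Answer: A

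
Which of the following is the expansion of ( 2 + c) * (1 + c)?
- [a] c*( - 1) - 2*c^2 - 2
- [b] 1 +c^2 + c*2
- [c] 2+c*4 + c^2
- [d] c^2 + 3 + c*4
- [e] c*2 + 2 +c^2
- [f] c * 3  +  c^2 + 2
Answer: f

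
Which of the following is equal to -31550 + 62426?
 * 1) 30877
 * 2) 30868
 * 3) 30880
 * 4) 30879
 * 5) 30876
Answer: 5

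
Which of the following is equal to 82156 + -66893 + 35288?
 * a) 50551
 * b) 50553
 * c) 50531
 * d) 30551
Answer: a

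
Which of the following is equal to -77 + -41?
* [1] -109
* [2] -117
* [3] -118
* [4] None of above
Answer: 3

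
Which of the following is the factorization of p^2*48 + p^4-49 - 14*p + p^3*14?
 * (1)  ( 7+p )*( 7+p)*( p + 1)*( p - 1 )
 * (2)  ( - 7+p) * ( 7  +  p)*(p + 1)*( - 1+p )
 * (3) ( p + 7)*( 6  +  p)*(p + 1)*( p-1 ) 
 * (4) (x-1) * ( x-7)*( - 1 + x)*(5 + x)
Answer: 1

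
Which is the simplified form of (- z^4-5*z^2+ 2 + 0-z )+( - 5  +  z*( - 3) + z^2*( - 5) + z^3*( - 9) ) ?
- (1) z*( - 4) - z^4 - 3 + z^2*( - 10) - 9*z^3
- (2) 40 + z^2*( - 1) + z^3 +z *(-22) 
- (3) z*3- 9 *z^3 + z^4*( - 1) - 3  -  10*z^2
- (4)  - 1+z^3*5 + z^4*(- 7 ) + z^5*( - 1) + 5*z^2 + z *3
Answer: 1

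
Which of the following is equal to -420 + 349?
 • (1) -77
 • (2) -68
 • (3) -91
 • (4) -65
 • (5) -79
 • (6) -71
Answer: 6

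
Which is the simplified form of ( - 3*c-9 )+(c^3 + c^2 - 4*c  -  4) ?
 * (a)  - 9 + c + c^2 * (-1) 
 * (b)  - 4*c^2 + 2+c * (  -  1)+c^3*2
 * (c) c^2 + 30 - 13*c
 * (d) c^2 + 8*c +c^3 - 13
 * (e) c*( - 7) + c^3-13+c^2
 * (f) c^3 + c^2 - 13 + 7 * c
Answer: e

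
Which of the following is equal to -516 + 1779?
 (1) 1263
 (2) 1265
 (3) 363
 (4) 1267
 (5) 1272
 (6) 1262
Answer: 1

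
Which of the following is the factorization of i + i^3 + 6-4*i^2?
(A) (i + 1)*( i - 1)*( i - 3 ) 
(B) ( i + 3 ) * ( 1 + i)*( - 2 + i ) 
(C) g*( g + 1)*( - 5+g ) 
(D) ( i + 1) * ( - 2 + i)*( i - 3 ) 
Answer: D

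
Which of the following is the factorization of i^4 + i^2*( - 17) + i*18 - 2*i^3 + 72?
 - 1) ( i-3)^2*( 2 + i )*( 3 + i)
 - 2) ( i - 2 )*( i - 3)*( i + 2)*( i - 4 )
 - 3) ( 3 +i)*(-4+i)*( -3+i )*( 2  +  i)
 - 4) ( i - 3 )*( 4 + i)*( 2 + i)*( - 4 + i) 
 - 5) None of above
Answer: 3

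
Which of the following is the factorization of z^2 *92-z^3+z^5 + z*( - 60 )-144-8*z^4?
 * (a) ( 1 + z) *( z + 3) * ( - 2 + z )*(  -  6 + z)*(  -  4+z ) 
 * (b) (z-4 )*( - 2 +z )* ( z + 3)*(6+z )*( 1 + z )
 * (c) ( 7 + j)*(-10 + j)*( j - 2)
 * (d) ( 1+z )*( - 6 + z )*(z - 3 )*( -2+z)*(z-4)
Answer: a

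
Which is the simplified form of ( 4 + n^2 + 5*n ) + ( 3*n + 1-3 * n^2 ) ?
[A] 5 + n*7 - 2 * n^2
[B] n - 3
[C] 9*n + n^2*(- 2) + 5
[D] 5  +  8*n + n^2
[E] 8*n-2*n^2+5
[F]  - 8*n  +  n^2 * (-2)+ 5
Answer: E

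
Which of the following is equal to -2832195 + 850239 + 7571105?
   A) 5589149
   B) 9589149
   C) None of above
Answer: A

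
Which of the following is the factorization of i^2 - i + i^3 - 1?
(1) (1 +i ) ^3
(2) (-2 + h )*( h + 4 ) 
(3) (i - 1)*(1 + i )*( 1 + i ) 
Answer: 3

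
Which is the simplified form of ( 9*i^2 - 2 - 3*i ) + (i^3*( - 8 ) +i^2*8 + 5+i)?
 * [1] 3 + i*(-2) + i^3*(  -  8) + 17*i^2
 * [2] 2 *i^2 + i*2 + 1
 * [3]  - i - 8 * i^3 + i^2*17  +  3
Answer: 1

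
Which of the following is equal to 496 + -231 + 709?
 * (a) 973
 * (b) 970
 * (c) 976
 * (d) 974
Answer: d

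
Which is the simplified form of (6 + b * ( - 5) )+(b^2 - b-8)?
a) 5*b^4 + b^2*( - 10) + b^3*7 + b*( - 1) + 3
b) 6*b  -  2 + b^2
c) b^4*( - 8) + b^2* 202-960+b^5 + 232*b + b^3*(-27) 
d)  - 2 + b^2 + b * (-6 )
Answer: d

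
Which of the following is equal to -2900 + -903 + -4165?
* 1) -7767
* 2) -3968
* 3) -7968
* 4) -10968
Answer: 3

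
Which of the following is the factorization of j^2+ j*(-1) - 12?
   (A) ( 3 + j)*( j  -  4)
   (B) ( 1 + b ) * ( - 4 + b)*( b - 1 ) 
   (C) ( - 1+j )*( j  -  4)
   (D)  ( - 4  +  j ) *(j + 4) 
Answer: A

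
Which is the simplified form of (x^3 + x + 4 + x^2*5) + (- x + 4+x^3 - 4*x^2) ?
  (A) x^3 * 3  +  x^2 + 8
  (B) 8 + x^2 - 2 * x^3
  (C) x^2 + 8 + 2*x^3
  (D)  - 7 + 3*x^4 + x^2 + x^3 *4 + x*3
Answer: C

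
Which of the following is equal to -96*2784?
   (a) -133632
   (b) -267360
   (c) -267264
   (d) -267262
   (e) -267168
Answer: c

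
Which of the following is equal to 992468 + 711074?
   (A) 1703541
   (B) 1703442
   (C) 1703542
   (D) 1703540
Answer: C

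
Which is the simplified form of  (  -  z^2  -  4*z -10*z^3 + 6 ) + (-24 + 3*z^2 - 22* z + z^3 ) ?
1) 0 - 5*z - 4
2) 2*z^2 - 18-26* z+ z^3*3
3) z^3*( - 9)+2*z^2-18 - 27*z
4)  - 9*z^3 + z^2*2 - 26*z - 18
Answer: 4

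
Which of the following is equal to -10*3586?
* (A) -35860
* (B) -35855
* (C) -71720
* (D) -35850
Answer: A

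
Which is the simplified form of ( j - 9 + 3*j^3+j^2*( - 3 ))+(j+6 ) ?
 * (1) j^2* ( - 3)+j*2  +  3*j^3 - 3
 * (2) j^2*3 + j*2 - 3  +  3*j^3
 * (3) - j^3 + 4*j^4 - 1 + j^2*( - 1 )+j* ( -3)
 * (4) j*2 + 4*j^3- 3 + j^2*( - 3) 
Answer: 1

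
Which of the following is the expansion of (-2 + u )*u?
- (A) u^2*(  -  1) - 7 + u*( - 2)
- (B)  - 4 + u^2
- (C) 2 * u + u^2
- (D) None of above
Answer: D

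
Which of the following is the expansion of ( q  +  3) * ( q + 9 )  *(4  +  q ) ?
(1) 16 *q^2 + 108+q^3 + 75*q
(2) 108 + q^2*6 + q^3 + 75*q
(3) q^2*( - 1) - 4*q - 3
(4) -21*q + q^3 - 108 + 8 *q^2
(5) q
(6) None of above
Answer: 1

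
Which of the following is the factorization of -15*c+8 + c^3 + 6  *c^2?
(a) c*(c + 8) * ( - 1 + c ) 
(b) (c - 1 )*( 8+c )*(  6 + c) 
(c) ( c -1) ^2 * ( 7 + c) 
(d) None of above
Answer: d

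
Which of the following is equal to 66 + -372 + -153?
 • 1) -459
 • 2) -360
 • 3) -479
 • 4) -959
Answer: 1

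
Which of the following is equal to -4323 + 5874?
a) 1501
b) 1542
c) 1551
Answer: c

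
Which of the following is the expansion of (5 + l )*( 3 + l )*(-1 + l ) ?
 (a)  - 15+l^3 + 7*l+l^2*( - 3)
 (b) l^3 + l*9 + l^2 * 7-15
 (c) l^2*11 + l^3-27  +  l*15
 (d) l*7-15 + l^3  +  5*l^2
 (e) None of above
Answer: e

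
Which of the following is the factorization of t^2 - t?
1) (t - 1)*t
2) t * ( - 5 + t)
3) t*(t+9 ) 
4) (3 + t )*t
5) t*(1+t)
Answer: 1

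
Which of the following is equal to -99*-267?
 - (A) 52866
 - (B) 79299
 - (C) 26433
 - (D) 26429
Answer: C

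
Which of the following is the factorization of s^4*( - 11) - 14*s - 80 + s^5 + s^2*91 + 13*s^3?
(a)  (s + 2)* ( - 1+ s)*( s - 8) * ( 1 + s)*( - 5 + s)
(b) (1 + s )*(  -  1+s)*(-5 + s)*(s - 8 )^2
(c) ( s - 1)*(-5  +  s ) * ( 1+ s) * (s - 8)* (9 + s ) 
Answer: a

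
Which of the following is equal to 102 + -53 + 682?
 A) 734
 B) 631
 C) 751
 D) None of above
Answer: D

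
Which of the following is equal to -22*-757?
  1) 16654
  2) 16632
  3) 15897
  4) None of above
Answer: 1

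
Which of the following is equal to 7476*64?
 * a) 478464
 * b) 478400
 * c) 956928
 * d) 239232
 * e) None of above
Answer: a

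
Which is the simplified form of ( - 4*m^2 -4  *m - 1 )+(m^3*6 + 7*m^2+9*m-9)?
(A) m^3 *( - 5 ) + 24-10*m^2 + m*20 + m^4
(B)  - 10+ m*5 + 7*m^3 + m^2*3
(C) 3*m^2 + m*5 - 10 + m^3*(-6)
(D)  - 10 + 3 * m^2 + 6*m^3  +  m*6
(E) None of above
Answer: E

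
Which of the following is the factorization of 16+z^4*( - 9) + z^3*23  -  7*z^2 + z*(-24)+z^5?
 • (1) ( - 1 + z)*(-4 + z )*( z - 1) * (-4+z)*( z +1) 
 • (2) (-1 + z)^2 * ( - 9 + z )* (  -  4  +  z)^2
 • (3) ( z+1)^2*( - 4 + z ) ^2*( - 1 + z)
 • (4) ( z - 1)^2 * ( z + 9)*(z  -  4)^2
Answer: 1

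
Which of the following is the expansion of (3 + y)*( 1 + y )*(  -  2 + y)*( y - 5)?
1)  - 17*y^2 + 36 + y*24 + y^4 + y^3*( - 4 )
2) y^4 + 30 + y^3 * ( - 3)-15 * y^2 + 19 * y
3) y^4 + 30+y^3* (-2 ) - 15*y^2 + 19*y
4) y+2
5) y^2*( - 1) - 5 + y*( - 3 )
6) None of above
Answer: 2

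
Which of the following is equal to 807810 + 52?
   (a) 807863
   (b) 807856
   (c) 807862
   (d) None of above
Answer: c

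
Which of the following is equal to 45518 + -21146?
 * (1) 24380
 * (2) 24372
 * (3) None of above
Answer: 2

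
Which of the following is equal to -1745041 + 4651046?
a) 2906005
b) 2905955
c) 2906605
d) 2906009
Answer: a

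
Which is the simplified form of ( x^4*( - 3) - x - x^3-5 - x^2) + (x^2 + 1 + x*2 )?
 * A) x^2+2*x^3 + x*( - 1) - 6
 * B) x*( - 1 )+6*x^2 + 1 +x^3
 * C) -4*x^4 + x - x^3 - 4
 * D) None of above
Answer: D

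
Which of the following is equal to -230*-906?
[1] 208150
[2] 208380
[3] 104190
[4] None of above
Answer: 2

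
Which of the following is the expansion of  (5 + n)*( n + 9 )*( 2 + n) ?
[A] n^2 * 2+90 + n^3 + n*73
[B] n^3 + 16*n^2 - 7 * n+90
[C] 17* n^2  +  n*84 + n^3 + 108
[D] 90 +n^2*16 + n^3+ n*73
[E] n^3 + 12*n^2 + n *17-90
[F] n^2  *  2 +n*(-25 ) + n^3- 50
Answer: D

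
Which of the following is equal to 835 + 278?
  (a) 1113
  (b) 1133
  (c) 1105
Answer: a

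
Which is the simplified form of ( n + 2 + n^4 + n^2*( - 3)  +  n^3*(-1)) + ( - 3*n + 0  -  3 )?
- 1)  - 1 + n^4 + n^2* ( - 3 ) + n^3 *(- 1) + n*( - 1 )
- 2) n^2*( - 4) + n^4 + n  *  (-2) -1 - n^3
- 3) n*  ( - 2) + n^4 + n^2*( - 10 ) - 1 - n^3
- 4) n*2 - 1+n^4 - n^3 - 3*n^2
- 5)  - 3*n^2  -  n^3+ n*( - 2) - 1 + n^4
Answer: 5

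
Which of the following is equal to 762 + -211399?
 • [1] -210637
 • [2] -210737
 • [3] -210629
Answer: 1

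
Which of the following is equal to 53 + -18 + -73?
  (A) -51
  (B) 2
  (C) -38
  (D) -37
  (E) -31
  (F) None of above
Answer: C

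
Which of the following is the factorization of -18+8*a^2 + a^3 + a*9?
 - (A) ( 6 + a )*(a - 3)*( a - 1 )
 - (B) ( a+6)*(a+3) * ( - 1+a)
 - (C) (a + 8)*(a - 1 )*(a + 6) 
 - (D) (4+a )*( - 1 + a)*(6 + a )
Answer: B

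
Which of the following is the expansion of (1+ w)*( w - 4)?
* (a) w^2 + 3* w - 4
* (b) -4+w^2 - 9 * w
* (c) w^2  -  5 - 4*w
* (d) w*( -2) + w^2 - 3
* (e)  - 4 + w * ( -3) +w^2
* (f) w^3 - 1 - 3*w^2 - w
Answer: e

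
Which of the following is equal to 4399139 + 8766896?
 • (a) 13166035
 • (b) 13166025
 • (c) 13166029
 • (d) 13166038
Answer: a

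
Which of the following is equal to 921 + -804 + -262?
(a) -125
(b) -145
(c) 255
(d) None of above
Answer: b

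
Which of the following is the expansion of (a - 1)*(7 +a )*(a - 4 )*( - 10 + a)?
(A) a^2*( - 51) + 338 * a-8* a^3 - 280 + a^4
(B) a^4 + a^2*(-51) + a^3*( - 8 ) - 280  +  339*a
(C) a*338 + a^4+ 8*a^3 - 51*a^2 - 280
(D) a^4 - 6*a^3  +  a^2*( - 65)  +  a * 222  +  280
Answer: A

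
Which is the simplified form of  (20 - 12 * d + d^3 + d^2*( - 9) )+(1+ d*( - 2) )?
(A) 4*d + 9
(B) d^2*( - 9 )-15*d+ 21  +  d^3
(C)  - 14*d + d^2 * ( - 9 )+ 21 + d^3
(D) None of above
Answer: C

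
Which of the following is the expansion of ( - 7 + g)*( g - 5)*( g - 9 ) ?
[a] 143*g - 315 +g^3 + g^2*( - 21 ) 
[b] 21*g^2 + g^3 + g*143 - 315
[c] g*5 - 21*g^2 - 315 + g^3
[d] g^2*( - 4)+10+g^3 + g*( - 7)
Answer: a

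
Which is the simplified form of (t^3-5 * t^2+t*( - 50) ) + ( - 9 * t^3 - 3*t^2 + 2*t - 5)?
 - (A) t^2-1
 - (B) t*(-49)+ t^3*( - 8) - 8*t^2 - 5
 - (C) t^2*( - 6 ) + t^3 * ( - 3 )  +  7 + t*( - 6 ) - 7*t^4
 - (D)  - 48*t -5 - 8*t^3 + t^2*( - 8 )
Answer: D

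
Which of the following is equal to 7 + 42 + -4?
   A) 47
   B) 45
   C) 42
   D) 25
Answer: B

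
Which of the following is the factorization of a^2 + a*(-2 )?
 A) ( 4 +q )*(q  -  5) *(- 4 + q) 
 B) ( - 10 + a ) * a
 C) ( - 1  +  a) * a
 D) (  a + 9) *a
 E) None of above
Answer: E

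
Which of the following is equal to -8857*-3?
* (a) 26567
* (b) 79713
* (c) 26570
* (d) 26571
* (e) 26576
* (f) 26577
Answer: d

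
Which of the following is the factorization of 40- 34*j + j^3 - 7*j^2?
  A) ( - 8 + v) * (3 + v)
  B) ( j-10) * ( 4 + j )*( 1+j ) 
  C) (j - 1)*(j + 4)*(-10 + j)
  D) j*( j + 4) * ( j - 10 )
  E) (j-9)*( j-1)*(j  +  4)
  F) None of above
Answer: C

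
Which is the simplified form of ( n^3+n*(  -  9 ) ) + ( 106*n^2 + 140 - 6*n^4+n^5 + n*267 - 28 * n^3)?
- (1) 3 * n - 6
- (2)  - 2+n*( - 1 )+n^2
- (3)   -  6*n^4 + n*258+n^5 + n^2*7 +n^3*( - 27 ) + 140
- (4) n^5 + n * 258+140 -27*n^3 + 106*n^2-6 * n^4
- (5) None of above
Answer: 4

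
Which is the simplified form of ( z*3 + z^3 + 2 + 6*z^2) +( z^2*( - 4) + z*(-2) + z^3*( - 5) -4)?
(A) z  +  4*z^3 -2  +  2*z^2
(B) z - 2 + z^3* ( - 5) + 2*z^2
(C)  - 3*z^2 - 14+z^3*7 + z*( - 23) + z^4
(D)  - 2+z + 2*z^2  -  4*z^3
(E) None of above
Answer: D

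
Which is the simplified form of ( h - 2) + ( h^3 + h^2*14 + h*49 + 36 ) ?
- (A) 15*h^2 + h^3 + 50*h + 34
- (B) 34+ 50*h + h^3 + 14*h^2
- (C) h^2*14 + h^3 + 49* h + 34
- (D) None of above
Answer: B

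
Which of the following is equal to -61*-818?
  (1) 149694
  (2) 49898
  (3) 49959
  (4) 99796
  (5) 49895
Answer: 2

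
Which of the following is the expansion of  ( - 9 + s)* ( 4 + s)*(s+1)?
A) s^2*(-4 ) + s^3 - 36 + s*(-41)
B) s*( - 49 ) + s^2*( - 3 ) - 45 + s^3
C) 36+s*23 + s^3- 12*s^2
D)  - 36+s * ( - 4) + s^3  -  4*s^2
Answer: A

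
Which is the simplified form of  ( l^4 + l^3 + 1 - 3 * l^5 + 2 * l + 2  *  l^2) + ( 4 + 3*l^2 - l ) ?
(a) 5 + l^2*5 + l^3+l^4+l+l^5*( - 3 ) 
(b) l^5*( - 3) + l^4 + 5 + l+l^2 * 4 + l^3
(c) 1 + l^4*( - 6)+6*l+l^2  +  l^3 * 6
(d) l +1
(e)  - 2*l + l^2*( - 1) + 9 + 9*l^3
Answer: a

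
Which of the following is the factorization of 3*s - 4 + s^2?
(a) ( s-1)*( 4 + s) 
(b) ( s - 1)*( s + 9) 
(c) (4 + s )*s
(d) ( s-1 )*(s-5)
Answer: a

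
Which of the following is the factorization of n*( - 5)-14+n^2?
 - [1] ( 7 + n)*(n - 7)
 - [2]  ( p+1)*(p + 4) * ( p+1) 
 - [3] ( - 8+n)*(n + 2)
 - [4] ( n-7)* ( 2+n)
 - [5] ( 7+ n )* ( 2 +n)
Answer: 4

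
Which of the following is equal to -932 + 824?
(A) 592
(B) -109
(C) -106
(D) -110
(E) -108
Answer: E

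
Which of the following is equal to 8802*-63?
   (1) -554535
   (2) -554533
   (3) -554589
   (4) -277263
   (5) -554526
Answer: 5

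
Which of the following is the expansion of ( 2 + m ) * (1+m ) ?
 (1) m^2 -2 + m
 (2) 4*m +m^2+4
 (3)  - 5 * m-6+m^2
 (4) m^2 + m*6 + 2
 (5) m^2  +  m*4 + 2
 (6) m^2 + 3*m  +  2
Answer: 6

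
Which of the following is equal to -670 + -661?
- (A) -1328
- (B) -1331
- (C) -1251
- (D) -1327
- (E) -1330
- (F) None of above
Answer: B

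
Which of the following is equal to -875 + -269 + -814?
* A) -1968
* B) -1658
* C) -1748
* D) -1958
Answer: D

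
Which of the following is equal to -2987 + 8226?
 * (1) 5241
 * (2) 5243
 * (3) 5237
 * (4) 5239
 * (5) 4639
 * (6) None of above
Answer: 4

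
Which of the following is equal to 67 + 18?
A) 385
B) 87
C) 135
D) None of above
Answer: D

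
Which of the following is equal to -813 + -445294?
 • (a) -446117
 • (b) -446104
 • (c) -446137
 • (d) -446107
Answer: d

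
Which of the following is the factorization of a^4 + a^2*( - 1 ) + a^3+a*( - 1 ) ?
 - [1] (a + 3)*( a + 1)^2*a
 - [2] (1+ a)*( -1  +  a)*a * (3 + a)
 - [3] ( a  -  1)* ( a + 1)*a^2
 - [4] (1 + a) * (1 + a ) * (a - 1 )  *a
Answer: 4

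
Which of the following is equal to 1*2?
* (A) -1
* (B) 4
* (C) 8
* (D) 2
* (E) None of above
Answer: D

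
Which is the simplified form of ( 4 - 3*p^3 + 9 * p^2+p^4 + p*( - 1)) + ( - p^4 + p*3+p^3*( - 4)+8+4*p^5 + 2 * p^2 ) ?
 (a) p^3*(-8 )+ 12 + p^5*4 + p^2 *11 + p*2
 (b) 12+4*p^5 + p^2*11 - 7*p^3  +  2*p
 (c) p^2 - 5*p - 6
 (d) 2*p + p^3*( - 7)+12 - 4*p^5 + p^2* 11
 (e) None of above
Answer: b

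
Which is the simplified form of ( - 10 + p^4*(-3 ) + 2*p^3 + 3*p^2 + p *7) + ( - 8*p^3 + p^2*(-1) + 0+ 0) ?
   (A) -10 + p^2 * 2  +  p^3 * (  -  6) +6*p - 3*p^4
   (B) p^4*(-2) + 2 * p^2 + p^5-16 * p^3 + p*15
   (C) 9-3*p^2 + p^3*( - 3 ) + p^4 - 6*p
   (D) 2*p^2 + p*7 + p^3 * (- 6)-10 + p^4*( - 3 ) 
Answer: D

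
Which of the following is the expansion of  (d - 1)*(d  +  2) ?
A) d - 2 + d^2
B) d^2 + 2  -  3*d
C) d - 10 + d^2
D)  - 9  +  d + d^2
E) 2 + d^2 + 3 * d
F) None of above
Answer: A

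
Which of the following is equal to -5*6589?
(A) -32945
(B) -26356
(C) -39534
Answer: A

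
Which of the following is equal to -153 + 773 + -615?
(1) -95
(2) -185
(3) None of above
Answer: 3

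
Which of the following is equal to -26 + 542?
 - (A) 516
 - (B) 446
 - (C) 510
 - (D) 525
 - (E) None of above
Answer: A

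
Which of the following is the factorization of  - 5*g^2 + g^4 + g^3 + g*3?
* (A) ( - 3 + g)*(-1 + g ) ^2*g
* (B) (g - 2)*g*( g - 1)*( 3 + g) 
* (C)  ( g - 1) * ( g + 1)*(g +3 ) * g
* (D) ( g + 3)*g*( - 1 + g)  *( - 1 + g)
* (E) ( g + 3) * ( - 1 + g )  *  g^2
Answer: D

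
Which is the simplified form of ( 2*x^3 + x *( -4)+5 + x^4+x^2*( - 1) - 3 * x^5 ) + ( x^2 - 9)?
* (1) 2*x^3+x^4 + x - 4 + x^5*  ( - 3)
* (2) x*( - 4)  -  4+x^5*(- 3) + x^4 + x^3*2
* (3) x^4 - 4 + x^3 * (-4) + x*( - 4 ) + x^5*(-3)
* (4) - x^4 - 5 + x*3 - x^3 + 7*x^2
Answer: 2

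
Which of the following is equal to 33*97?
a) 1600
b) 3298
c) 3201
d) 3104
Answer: c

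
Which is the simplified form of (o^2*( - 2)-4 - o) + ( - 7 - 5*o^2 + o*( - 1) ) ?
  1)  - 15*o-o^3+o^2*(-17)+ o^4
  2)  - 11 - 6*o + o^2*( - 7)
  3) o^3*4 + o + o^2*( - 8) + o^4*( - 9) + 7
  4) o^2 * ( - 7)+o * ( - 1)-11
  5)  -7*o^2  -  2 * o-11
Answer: 5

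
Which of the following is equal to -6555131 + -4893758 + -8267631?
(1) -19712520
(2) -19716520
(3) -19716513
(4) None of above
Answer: 2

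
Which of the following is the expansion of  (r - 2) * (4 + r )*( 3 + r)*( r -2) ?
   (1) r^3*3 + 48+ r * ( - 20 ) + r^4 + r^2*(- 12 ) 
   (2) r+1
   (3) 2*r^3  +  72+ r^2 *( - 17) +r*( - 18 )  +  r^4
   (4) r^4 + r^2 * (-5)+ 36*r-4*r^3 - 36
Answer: 1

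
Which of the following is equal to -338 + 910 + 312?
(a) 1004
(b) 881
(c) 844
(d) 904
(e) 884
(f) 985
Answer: e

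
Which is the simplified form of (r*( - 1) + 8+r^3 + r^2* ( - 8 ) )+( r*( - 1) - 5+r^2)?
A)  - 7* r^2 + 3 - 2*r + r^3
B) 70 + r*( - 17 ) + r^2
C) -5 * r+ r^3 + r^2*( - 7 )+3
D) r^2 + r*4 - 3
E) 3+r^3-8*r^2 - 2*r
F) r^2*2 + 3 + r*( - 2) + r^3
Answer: A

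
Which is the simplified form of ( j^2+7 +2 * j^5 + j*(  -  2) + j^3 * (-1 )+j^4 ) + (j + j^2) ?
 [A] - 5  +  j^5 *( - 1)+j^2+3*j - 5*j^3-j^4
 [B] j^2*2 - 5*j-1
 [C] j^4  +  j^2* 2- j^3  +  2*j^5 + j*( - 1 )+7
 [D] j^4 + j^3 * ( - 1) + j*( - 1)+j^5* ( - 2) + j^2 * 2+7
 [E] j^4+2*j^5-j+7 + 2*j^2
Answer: C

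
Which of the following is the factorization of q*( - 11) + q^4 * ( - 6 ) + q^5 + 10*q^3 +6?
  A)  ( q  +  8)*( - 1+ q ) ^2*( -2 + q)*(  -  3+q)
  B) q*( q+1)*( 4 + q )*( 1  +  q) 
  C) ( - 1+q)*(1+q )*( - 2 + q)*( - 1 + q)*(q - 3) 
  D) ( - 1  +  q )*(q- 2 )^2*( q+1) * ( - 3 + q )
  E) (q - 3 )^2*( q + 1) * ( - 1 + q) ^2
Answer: C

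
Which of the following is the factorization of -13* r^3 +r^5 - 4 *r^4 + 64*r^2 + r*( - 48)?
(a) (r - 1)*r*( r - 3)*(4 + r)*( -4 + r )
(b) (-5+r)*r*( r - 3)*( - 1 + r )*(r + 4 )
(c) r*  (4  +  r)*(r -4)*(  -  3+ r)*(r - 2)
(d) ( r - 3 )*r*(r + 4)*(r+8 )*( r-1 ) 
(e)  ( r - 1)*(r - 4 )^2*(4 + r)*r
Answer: a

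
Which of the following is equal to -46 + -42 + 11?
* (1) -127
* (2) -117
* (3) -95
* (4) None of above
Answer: 4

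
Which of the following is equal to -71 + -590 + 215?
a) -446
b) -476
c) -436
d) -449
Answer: a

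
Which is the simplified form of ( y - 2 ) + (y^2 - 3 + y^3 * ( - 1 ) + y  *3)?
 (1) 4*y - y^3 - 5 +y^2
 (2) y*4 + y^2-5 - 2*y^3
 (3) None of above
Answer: 1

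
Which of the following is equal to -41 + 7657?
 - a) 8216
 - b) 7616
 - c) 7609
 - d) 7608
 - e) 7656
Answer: b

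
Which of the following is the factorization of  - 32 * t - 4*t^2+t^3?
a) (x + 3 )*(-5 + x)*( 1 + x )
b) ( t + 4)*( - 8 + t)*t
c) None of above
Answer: b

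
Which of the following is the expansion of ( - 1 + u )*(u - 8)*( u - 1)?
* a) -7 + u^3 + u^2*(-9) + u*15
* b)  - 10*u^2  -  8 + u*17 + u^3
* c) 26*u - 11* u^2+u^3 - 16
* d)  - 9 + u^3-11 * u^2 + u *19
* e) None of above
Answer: b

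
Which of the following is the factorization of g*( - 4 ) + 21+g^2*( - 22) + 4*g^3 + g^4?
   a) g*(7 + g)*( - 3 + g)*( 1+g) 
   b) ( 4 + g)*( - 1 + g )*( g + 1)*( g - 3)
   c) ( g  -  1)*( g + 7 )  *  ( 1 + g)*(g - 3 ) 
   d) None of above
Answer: c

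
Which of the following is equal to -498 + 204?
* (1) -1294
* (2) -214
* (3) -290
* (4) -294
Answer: 4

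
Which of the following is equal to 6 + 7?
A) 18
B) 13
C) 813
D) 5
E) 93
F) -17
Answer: B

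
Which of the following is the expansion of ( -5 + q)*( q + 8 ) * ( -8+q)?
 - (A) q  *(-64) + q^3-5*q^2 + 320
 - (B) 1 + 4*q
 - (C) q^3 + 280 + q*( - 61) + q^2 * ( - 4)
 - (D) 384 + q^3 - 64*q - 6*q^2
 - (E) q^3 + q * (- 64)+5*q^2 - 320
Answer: A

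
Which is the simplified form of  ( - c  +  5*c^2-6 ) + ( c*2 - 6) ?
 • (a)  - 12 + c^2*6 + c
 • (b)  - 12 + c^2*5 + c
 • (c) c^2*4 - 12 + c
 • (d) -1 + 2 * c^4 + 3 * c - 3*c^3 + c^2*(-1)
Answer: b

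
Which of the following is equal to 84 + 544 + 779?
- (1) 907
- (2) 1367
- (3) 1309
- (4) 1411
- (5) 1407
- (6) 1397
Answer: 5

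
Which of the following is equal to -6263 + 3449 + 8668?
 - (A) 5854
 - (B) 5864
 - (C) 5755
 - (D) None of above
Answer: A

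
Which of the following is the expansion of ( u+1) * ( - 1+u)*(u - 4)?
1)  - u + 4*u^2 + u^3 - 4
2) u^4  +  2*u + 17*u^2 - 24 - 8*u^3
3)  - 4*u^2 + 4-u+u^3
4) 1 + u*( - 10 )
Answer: 3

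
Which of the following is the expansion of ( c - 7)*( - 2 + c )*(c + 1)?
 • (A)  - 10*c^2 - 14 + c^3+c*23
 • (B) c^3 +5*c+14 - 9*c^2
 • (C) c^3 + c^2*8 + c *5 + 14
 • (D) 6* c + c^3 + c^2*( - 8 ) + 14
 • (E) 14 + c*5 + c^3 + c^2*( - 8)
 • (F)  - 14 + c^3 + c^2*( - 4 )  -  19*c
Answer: E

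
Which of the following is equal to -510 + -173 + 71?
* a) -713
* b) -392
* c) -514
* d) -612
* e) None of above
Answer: d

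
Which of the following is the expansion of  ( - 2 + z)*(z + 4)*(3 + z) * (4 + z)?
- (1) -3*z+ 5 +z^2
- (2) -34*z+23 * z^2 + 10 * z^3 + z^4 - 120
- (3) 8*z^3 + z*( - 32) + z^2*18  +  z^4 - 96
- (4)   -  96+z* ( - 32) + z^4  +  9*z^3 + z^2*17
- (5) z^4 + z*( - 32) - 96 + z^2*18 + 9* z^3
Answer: 5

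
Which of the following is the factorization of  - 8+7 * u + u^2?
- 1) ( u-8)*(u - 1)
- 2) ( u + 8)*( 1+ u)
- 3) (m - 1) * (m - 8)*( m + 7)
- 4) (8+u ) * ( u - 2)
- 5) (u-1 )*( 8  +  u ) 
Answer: 5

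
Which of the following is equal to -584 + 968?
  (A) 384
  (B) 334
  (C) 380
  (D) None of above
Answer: A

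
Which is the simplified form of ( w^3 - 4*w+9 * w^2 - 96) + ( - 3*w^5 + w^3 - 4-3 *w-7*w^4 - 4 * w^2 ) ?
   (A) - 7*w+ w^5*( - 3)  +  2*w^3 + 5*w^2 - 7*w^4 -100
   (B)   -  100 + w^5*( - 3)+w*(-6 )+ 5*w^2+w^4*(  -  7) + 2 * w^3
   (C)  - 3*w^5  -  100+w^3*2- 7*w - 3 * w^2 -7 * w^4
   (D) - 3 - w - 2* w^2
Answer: A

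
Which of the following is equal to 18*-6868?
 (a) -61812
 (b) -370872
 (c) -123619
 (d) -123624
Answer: d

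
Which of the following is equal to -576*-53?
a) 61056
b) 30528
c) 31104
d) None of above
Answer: b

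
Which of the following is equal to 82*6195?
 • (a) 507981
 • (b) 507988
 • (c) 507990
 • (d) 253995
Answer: c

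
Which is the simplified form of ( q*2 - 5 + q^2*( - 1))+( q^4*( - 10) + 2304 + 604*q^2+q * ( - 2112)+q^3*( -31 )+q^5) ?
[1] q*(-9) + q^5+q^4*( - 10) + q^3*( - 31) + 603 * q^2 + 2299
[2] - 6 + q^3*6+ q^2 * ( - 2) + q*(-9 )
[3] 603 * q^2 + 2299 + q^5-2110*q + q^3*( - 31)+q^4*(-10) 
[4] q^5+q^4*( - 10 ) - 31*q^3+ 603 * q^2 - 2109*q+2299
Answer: 3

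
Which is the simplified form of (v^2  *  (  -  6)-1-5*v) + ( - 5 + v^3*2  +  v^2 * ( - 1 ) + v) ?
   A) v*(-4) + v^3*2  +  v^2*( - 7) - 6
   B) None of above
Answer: A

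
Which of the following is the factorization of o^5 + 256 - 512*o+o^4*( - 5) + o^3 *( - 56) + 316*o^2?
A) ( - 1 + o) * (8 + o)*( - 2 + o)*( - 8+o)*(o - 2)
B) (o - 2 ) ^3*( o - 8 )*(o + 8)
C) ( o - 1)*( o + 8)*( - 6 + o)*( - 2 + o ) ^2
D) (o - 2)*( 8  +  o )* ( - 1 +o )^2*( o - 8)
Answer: A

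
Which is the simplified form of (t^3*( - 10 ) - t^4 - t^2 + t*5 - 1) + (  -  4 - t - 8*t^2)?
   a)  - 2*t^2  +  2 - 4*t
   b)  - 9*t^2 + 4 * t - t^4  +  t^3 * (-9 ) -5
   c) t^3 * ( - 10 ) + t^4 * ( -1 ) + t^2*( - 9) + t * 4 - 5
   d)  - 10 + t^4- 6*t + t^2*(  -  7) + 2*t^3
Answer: c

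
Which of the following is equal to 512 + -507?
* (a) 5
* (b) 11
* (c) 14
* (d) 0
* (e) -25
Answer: a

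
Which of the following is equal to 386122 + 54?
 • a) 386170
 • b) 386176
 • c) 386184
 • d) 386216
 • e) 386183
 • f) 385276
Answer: b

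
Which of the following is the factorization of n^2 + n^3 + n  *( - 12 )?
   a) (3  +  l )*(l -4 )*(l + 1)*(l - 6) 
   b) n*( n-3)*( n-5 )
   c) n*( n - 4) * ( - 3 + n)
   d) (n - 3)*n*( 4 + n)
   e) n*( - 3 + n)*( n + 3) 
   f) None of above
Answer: d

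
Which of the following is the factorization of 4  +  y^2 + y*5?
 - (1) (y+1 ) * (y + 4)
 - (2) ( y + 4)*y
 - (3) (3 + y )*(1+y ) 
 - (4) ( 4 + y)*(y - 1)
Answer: 1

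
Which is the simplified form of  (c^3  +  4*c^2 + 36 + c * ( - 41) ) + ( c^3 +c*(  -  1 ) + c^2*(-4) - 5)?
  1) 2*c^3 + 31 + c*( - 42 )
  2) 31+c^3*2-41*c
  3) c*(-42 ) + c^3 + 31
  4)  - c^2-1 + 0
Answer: 1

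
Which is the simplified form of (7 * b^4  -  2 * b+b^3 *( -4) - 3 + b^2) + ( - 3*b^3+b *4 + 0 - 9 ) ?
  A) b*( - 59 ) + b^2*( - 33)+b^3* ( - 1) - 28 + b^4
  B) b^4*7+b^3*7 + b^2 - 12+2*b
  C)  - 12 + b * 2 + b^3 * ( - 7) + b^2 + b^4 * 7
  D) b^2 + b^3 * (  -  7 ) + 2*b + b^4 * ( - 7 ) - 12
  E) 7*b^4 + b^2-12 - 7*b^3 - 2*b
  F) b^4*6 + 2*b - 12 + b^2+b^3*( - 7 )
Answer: C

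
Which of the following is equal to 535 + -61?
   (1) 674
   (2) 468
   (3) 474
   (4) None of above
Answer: 3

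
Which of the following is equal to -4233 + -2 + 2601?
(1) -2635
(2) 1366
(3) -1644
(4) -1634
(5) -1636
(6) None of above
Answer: 4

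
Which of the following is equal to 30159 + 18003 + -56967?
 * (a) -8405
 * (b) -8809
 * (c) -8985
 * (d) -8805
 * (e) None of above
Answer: d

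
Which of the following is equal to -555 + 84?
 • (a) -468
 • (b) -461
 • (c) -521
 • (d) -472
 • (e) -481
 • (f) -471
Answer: f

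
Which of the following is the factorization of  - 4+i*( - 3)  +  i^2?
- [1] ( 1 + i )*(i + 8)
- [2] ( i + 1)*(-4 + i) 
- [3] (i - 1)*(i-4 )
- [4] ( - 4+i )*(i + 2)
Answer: 2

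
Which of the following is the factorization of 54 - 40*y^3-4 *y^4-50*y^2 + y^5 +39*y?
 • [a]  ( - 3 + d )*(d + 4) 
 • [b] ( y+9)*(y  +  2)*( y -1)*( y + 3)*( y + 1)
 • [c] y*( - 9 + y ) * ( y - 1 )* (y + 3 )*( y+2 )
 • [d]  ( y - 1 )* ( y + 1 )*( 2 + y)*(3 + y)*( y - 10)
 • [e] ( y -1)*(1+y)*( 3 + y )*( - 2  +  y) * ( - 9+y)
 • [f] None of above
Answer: f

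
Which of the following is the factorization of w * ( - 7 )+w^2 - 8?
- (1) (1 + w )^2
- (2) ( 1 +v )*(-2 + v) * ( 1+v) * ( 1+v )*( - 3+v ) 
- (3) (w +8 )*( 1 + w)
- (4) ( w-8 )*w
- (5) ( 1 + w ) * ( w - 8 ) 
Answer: 5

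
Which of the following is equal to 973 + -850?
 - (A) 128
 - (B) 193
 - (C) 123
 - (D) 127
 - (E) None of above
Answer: C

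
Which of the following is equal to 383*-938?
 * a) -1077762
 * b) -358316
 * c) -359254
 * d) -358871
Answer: c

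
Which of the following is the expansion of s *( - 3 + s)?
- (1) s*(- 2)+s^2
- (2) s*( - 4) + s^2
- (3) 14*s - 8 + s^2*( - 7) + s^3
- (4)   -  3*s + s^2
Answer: 4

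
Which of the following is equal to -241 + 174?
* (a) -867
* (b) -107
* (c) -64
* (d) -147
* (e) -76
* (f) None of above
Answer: f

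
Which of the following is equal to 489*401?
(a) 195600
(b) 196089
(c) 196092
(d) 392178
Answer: b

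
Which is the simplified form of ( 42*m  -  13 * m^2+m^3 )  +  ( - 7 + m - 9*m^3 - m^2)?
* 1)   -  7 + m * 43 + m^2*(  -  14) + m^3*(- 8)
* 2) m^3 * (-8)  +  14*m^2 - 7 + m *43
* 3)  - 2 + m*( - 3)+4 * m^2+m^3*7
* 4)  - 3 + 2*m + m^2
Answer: 1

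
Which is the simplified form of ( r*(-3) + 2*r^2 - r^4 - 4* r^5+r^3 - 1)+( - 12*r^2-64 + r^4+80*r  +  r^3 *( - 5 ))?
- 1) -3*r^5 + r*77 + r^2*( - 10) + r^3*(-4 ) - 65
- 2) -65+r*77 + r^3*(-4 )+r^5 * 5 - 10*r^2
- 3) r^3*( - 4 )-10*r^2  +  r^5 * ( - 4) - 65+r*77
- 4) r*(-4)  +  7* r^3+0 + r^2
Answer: 3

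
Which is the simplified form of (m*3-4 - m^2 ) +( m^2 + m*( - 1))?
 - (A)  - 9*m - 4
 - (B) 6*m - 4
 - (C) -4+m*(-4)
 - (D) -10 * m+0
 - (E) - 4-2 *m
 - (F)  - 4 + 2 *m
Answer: F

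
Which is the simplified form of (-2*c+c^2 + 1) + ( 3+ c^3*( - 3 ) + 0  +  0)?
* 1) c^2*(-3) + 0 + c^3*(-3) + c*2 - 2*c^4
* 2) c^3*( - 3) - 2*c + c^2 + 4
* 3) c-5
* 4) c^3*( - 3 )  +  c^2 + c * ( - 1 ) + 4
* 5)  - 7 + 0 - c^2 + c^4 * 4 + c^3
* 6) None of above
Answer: 2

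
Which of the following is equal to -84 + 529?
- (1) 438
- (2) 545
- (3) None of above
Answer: 3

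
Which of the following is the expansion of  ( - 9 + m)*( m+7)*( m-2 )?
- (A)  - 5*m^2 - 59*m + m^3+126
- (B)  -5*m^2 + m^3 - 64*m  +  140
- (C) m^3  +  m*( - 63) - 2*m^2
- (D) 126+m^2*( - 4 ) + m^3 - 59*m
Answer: D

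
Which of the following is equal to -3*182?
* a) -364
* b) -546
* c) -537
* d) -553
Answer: b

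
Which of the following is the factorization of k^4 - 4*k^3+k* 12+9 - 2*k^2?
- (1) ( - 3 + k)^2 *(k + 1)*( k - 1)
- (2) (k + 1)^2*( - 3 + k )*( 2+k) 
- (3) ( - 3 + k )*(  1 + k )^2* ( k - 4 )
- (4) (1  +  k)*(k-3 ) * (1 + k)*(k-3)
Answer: 4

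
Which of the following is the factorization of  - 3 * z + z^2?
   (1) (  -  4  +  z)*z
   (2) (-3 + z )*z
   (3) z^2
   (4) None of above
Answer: 2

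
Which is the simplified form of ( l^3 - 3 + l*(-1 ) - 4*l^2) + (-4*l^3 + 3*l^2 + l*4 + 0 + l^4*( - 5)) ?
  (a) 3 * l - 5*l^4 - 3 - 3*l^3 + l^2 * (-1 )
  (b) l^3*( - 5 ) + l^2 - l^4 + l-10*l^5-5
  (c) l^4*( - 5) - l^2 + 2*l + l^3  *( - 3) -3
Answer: a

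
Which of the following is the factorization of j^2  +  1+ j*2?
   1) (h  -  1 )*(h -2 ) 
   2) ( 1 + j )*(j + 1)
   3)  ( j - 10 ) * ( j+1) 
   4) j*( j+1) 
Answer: 2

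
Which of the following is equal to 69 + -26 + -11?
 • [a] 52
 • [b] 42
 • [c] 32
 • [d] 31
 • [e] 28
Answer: c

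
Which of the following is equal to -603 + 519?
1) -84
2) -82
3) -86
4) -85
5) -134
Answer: 1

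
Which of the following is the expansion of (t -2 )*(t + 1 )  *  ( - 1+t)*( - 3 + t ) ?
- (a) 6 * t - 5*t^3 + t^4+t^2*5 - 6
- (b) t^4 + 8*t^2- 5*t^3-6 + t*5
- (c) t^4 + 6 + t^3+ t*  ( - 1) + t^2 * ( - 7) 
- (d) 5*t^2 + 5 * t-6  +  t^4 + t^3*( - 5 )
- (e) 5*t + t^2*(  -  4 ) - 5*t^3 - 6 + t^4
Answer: d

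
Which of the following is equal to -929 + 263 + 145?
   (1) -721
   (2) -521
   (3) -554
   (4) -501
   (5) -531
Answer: 2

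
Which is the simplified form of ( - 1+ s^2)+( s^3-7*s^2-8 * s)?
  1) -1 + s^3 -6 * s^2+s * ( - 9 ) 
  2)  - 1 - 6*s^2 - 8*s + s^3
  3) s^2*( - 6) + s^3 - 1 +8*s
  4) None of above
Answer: 2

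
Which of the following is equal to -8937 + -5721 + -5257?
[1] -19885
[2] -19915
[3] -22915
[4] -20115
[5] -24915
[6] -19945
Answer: 2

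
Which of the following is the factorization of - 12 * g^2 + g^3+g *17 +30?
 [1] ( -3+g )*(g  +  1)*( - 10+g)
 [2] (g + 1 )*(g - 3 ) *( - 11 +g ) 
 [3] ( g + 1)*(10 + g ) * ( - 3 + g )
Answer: 1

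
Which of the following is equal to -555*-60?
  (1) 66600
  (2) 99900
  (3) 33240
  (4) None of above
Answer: 4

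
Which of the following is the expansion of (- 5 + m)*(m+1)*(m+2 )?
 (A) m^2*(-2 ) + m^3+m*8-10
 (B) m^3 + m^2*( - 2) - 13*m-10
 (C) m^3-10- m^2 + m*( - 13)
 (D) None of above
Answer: B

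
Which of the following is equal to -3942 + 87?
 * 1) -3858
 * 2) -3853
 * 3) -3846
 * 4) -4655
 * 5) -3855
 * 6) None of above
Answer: 5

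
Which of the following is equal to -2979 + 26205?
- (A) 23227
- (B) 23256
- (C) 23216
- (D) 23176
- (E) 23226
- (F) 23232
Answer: E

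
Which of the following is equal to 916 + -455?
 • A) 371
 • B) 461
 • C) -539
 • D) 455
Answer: B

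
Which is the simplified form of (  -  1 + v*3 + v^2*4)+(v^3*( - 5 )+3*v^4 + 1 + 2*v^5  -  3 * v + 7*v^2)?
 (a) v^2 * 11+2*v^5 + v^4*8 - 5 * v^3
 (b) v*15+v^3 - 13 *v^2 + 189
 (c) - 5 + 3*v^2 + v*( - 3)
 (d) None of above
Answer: d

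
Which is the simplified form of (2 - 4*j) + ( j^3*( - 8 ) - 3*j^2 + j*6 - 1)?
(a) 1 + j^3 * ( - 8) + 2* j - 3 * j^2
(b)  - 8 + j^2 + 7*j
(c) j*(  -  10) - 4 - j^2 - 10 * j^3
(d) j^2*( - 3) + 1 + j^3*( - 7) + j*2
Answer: a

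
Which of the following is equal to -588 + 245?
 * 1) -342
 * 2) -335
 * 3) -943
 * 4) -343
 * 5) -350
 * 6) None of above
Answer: 4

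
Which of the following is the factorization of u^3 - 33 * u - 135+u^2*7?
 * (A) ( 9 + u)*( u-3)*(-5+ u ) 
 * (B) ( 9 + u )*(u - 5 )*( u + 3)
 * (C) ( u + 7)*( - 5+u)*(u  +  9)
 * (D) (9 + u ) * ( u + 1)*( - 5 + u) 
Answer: B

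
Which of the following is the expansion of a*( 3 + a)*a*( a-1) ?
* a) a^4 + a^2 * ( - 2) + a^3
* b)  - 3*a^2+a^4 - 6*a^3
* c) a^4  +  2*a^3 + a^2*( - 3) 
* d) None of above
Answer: c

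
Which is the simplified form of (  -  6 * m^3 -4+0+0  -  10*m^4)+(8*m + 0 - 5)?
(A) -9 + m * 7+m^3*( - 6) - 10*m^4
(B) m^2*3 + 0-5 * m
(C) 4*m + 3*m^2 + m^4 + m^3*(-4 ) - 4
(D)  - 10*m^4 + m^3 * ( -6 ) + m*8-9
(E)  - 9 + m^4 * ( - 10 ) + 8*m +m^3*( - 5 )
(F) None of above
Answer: D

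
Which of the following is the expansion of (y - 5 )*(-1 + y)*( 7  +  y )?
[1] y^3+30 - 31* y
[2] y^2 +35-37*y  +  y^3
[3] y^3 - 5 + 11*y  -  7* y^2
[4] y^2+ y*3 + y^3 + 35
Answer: 2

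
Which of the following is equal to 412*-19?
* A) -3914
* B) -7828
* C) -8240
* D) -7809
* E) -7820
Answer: B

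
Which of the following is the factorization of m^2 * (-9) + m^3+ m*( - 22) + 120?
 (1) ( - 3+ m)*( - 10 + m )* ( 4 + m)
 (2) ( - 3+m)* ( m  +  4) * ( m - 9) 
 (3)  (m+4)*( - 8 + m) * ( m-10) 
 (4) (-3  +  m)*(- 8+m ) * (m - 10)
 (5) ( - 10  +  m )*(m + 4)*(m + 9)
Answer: 1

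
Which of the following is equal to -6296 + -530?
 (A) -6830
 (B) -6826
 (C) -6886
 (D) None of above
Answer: B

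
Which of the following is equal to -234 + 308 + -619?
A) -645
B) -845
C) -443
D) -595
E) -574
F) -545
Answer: F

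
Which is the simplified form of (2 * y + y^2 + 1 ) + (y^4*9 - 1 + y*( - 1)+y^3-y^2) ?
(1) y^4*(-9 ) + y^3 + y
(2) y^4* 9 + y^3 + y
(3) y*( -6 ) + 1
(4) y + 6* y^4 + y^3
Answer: 2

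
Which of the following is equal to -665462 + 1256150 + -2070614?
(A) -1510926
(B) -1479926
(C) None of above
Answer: B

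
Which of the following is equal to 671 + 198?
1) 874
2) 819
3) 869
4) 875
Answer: 3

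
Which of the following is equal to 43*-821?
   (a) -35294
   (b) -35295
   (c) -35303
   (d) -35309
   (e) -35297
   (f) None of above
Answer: c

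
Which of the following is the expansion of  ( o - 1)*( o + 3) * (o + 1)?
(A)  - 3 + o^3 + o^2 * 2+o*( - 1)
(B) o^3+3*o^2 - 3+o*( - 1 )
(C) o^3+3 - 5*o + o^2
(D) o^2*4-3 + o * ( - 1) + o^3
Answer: B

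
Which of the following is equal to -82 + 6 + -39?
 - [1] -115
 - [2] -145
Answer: 1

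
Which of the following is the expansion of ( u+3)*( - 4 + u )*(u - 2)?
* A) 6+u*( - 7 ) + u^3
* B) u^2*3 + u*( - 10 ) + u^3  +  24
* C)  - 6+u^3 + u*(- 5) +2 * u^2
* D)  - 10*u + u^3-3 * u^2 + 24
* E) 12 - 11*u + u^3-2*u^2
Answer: D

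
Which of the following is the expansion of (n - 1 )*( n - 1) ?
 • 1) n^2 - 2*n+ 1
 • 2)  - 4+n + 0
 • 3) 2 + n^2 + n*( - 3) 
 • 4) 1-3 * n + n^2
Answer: 1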